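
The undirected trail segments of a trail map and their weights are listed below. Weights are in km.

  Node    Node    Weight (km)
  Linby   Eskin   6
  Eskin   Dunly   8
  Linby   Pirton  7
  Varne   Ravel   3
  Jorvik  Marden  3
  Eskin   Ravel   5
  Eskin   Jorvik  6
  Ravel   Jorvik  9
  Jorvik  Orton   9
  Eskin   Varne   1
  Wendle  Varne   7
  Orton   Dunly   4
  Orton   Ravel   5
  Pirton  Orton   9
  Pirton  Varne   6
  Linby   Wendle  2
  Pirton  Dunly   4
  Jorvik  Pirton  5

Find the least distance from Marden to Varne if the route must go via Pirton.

14 km

Best Marden to Pirton: Marden–Jorvik–Pirton costing 8
Shortest Pirton→Varne: Pirton–Varne = 6
Total via Pirton: 8 + 6 = 14 km.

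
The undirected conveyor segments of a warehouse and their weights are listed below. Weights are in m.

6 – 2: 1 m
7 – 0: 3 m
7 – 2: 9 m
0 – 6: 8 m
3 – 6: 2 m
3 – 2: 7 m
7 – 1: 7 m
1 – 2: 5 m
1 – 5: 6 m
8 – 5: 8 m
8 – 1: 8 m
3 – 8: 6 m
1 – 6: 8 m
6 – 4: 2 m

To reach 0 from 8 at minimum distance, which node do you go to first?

3

Compare a few routes:
8 → 3 → 6 → 2 → 7 → 0: 6+2+1+9+3 = 21
8 → 3 → 6 → 0: 6+2+8 = 16
8 → 1 → 7 → 0: 8+7+3 = 18
The minimum is 16 m via 8 → 3 → 6 → 0.
So from 8 the first move is to 3.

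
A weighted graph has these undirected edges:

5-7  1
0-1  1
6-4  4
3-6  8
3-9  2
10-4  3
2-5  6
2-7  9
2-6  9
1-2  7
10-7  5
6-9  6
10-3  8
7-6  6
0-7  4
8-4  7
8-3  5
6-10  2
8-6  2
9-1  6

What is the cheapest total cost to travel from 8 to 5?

9

Candidate routes:
8 - 6 - 10 - 7 - 5: 2+2+5+1 = 10
8 - 6 - 4 - 10 - 7 - 5: 2+4+3+5+1 = 15
8 - 6 - 7 - 5: 2+6+1 = 9
Cheapest is 8 - 6 - 7 - 5 at 9.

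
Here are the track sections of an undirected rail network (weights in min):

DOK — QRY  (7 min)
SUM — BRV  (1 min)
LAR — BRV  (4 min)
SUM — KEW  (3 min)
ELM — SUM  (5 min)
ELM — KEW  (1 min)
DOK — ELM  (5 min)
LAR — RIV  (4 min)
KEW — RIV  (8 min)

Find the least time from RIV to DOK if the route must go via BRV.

Best RIV to BRV: RIV → LAR → BRV costing 8
Shortest BRV→DOK: BRV → SUM → KEW → ELM → DOK = 10
Total via BRV: 8 + 10 = 18 min.

18 min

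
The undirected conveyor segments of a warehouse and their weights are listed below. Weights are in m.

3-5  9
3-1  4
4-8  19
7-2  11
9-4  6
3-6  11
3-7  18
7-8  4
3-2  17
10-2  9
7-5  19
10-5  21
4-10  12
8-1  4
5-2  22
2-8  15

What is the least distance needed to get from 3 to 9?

33 m

Running Dijkstra from 3:
3: 0
1: 4  (via 3)
8: 8  (via 1)
5: 9  (via 3)
6: 11  (via 3)
7: 12  (via 8)
2: 17  (via 3)
10: 26  (via 2)
4: 27  (via 8)
9: 33  (via 4)
Shortest route: 3–1–8–4–9 = 33 m.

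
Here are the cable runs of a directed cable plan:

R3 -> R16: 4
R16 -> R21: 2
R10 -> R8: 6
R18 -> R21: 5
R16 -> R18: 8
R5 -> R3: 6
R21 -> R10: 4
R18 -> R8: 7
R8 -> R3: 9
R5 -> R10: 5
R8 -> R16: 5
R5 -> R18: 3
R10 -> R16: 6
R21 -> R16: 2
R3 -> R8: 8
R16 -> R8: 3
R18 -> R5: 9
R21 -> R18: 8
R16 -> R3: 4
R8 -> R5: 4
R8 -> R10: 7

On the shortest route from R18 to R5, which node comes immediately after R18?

Candidate routes:
R18 - R5: 9 = 9
R18 - R8 - R5: 7+4 = 11
R18 - R21 - R16 - R8 - R5: 5+2+3+4 = 14
Cheapest is R18 - R5 at 9.
So from R18 the first move is to R5.

R5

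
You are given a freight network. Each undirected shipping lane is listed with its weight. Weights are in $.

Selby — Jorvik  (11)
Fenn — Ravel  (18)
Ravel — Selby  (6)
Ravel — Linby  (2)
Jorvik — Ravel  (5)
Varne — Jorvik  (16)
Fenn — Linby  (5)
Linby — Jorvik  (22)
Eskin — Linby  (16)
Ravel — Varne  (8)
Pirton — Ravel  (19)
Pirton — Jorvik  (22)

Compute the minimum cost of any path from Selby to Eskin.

$24

Settle nodes by increasing distance from Selby:
Selby: 0
Ravel: 6  (via Selby)
Linby: 8  (via Ravel)
Jorvik: 11  (via Selby)
Fenn: 13  (via Linby)
Varne: 14  (via Ravel)
Eskin: 24  (via Linby)
Shortest route: Selby → Ravel → Linby → Eskin = $24.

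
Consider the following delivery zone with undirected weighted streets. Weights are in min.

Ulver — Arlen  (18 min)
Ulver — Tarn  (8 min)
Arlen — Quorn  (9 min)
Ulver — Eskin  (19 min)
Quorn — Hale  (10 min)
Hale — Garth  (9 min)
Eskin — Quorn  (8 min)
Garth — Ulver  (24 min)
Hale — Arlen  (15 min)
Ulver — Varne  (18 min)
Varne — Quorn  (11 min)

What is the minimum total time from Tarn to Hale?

Shortest distances from Tarn:
Tarn: 0
Ulver: 8  (via Tarn)
Arlen: 26  (via Ulver)
Varne: 26  (via Ulver)
Eskin: 27  (via Ulver)
Garth: 32  (via Ulver)
Quorn: 35  (via Arlen)
Hale: 41  (via Arlen)
Shortest route: Tarn → Ulver → Arlen → Hale = 41 min.

41 min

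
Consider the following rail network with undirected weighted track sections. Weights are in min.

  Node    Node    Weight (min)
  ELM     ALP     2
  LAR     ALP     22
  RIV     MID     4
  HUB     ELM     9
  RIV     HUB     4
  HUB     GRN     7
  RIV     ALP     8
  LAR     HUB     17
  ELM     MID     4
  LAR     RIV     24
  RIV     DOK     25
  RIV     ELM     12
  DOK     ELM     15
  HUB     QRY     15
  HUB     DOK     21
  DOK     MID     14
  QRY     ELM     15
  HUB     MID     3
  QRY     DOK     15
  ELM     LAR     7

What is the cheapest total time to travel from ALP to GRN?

Candidate routes:
ALP → ELM → MID → RIV → HUB → GRN: 2+4+4+4+7 = 21
ALP → ELM → HUB → GRN: 2+9+7 = 18
ALP → ELM → MID → HUB → GRN: 2+4+3+7 = 16
ALP → RIV → HUB → GRN: 8+4+7 = 19
The minimum is 16 min via ALP → ELM → MID → HUB → GRN.

16 min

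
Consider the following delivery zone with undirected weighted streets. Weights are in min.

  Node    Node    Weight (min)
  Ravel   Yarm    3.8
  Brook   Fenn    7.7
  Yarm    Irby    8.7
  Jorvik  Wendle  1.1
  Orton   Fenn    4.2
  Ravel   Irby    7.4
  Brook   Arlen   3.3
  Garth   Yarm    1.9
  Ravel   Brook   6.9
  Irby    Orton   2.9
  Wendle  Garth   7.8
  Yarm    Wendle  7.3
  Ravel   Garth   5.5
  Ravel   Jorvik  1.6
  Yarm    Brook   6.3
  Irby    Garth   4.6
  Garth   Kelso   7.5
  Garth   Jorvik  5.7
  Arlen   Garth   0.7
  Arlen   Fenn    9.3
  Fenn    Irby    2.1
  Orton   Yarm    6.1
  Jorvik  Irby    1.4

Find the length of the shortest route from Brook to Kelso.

Shortest distances from Brook:
Brook: 0
Arlen: 3.3  (via Brook)
Garth: 4  (via Arlen)
Yarm: 5.9  (via Garth)
Ravel: 6.9  (via Brook)
Fenn: 7.7  (via Brook)
Jorvik: 8.5  (via Ravel)
Irby: 8.6  (via Garth)
Wendle: 9.6  (via Jorvik)
Orton: 11.5  (via Irby)
Kelso: 11.5  (via Garth)
Shortest route: Brook → Arlen → Garth → Kelso = 11.5 min.

11.5 min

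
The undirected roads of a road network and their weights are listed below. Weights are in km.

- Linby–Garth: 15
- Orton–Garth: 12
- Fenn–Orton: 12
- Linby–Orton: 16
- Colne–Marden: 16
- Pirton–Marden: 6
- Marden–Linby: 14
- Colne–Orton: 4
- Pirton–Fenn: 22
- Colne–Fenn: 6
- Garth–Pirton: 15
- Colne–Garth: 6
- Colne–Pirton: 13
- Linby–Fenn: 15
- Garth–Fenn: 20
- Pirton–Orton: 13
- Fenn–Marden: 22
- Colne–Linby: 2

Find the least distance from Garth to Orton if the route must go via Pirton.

Shortest Garth→Pirton: Garth → Pirton = 15
Shortest Pirton→Orton: Pirton → Orton = 13
Total via Pirton: 15 + 13 = 28 km.

28 km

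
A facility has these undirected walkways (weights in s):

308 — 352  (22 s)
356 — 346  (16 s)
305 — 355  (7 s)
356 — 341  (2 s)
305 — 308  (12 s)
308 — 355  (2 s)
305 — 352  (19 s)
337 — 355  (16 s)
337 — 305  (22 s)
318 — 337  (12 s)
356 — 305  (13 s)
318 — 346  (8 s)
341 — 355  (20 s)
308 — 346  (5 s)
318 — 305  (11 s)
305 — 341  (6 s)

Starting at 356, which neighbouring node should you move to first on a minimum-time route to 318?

341

Candidate routes:
356 → 346 → 318: 16+8 = 24
356 → 341 → 305 → 318: 2+6+11 = 19
Cheapest is 356 → 341 → 305 → 318 at 19 s.
So from 356 the first move is to 341.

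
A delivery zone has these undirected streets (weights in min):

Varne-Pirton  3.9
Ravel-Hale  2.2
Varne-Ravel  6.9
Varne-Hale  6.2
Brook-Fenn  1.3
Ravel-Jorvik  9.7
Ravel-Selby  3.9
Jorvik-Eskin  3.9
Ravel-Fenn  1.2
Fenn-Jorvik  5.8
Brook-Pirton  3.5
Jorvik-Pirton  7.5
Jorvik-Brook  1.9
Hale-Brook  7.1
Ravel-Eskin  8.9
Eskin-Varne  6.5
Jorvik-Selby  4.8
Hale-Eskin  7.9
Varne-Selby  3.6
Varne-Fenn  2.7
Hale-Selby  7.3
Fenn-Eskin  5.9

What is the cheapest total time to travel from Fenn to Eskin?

Candidate routes:
Fenn → Varne → Eskin: 2.7+6.5 = 9.2
Fenn → Brook → Jorvik → Eskin: 1.3+1.9+3.9 = 7.1
Fenn → Eskin: 5.9 = 5.9
Cheapest is Fenn → Eskin at 5.9 min.

5.9 min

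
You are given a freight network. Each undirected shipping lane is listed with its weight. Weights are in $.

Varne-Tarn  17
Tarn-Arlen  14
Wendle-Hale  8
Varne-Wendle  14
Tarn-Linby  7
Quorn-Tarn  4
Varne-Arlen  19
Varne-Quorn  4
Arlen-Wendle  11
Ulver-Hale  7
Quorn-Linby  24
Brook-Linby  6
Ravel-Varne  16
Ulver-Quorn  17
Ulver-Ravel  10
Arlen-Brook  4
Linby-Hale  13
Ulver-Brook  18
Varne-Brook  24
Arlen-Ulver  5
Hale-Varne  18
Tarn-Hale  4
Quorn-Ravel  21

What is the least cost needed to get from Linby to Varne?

$15

Candidate routes:
Linby → Hale → Tarn → Quorn → Varne: 13+4+4+4 = 25
Linby → Tarn → Varne: 7+17 = 24
Linby → Quorn → Varne: 24+4 = 28
Linby → Tarn → Quorn → Varne: 7+4+4 = 15
The minimum is $15 via Linby → Tarn → Quorn → Varne.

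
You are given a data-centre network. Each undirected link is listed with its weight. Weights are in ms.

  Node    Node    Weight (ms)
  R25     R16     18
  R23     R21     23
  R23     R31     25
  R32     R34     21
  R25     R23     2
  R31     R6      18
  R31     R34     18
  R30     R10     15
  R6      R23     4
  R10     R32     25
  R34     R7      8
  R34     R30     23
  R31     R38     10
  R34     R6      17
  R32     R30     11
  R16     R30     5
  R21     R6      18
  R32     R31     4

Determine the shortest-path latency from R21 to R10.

Running Dijkstra from R21:
R21: 0
R6: 18  (via R21)
R23: 22  (via R6)
R25: 24  (via R23)
R34: 35  (via R6)
R31: 36  (via R6)
R32: 40  (via R31)
R16: 42  (via R25)
R7: 43  (via R34)
R38: 46  (via R31)
R30: 47  (via R16)
R10: 62  (via R30)
Shortest route: R21–R6–R23–R25–R16–R30–R10 = 62 ms.

62 ms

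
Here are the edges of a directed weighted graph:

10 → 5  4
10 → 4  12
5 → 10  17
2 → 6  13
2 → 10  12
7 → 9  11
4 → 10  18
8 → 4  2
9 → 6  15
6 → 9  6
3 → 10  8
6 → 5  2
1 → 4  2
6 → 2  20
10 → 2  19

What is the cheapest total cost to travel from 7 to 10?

Settle nodes by increasing distance from 7:
7: 0
9: 11  (via 7)
6: 26  (via 9)
5: 28  (via 6)
10: 45  (via 5)
Shortest route: 7–9–6–5–10 = 45.

45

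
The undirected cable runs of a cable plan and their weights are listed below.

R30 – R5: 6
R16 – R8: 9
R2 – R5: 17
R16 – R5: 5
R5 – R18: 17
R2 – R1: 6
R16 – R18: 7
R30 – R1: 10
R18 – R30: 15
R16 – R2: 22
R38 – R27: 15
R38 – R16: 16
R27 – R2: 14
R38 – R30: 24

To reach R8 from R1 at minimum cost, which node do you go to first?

R30

Candidate routes:
R1 - R2 - R16 - R8: 6+22+9 = 37
R1 - R30 - R5 - R16 - R8: 10+6+5+9 = 30
Cheapest is R1 - R30 - R5 - R16 - R8 at 30.
So from R1 the first move is to R30.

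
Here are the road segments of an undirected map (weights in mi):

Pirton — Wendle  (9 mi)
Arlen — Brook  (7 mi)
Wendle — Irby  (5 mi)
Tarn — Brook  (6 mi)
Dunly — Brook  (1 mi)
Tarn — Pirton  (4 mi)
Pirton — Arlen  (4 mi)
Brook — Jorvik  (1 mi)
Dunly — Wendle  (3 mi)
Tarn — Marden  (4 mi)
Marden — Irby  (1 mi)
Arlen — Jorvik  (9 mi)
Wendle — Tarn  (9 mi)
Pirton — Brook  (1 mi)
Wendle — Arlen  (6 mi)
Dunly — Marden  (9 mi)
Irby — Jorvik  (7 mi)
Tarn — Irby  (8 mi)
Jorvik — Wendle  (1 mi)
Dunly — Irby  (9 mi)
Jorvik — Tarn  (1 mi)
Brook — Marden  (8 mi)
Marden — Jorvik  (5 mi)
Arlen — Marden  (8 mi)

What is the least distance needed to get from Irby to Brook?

7 mi

Running Dijkstra from Irby:
Irby: 0
Marden: 1  (via Irby)
Wendle: 5  (via Irby)
Tarn: 5  (via Marden)
Jorvik: 6  (via Marden)
Brook: 7  (via Jorvik)
Shortest route: Irby–Marden–Jorvik–Brook = 7 mi.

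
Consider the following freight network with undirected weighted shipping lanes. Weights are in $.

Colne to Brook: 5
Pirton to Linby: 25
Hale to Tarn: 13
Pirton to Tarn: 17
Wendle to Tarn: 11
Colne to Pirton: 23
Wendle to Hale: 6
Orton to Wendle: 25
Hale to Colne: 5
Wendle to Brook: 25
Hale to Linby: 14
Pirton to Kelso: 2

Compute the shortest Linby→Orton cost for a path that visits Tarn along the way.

Best Linby to Tarn: Linby → Hale → Tarn costing 27
Best Tarn to Orton: Tarn → Wendle → Orton costing 36
Total via Tarn: 27 + 36 = $63.

$63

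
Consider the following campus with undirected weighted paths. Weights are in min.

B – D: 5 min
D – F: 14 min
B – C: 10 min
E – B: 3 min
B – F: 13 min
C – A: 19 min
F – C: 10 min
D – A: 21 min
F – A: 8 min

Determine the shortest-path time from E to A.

Shortest distances from E:
E: 0
B: 3  (via E)
D: 8  (via B)
C: 13  (via B)
F: 16  (via B)
A: 24  (via F)
Shortest route: E → B → F → A = 24 min.

24 min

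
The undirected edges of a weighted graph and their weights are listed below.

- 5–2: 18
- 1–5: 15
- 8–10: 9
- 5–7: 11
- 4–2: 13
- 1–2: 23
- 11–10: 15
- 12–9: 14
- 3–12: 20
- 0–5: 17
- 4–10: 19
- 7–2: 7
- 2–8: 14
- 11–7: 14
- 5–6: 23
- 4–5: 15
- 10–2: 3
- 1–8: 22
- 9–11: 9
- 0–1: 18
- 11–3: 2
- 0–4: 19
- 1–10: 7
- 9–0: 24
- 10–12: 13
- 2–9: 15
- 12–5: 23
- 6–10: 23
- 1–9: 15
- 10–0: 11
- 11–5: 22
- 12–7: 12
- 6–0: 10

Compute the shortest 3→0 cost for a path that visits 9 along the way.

35

Best 3 to 9: 3–11–9 costing 11
Shortest 9→0: 9–0 = 24
Total via 9: 11 + 24 = 35.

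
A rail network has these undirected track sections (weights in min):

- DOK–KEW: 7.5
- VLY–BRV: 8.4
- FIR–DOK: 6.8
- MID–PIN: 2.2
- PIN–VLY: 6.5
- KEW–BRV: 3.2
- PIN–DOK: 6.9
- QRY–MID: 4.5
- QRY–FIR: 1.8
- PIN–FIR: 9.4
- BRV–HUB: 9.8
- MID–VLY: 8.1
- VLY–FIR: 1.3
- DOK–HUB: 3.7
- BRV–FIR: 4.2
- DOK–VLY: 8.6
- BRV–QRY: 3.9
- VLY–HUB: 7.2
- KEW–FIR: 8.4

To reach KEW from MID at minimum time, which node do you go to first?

QRY

Candidate routes:
MID–QRY–FIR–BRV–KEW: 4.5+1.8+4.2+3.2 = 13.7
MID–QRY–FIR–KEW: 4.5+1.8+8.4 = 14.7
MID–QRY–BRV–KEW: 4.5+3.9+3.2 = 11.6
Cheapest is MID–QRY–BRV–KEW at 11.6 min.
So from MID the first move is to QRY.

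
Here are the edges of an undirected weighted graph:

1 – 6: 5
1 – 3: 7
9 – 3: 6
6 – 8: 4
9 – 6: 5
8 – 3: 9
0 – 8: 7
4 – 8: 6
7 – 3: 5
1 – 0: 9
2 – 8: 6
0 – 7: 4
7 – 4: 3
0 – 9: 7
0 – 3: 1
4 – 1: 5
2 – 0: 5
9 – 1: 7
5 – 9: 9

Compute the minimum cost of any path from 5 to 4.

Running Dijkstra from 5:
5: 0
9: 9  (via 5)
6: 14  (via 9)
3: 15  (via 9)
0: 16  (via 9)
1: 16  (via 9)
8: 18  (via 6)
7: 20  (via 3)
2: 21  (via 0)
4: 21  (via 1)
Shortest route: 5–9–1–4 = 21.

21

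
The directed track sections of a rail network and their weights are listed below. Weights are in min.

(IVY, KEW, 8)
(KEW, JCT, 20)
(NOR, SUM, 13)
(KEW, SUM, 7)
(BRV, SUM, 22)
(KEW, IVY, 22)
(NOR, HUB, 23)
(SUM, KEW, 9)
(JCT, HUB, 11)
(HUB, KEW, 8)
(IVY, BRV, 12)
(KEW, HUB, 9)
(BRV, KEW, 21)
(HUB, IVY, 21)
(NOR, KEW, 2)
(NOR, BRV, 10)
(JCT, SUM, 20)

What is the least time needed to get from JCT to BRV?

44 min

Settle nodes by increasing distance from JCT:
JCT: 0
HUB: 11  (via JCT)
KEW: 19  (via HUB)
SUM: 20  (via JCT)
IVY: 32  (via HUB)
BRV: 44  (via IVY)
Shortest route: JCT → HUB → IVY → BRV = 44 min.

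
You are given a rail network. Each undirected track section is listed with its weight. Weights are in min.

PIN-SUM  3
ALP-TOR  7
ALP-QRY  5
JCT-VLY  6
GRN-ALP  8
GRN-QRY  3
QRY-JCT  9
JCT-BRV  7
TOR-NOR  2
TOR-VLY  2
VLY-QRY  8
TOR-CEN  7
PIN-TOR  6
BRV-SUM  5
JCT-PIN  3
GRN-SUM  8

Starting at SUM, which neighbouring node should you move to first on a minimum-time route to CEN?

Compare a few routes:
SUM → PIN → TOR → CEN: 3+6+7 = 16
SUM → BRV → JCT → PIN → TOR → CEN: 5+7+3+6+7 = 28
SUM → PIN → JCT → VLY → TOR → CEN: 3+3+6+2+7 = 21
SUM → BRV → JCT → VLY → TOR → CEN: 5+7+6+2+7 = 27
The minimum is 16 min via SUM → PIN → TOR → CEN.
So from SUM the first move is to PIN.

PIN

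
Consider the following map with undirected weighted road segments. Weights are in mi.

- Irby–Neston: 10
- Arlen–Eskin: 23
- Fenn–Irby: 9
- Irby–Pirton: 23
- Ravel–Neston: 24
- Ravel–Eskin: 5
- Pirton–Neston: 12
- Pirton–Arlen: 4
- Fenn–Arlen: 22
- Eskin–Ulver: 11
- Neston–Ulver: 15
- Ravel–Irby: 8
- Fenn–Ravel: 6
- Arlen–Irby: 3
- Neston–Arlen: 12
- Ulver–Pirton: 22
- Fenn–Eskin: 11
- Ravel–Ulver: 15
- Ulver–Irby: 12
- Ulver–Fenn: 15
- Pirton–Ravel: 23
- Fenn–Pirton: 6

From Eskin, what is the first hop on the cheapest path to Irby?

Enumerating some paths:
Eskin → Ravel → Fenn → Irby: 5+6+9 = 20
Eskin → Ulver → Irby: 11+12 = 23
Eskin → Ravel → Irby: 5+8 = 13
Eskin → Fenn → Irby: 11+9 = 20
The minimum is 13 mi via Eskin → Ravel → Irby.
So from Eskin the first move is to Ravel.

Ravel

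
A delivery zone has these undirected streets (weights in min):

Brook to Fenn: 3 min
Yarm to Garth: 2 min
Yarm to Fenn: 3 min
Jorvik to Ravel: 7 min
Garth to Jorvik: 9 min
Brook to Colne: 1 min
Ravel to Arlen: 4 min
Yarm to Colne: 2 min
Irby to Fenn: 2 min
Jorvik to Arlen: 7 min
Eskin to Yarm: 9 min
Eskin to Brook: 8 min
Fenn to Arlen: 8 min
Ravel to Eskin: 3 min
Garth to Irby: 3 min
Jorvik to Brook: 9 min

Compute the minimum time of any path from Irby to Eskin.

Running Dijkstra from Irby:
Irby: 0
Fenn: 2  (via Irby)
Garth: 3  (via Irby)
Yarm: 5  (via Fenn)
Brook: 5  (via Fenn)
Colne: 6  (via Brook)
Arlen: 10  (via Fenn)
Jorvik: 12  (via Garth)
Eskin: 13  (via Brook)
Shortest route: Irby → Fenn → Brook → Eskin = 13 min.

13 min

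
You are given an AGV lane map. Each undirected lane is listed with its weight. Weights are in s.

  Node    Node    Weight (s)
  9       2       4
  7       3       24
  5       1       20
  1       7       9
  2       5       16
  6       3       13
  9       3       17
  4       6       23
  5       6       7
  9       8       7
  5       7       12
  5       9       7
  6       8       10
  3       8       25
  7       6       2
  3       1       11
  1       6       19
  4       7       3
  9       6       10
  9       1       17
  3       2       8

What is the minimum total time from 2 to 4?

19 s

Running Dijkstra from 2:
2: 0
9: 4  (via 2)
3: 8  (via 2)
5: 11  (via 9)
8: 11  (via 9)
6: 14  (via 9)
7: 16  (via 6)
1: 19  (via 3)
4: 19  (via 7)
Shortest route: 2 → 9 → 6 → 7 → 4 = 19 s.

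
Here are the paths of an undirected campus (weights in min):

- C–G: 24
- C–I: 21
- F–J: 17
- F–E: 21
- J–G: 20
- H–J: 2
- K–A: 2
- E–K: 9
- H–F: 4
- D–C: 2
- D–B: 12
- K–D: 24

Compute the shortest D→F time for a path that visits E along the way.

Best D to E: D–K–E costing 33
Shortest E→F: E–F = 21
Total via E: 33 + 21 = 54 min.

54 min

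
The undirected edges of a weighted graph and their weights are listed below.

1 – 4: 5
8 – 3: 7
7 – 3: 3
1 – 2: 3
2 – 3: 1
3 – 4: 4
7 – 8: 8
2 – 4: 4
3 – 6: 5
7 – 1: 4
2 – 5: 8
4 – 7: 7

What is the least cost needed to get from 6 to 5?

14

Shortest distances from 6:
6: 0
3: 5  (via 6)
2: 6  (via 3)
7: 8  (via 3)
1: 9  (via 2)
4: 9  (via 3)
8: 12  (via 3)
5: 14  (via 2)
Shortest route: 6 → 3 → 2 → 5 = 14.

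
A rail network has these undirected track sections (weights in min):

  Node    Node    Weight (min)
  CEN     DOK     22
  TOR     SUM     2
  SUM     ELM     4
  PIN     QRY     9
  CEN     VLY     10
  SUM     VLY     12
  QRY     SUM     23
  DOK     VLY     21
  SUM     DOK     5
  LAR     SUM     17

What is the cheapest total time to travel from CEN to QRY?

Enumerating some paths:
CEN → VLY → SUM → QRY: 10+12+23 = 45
CEN → DOK → SUM → QRY: 22+5+23 = 50
Cheapest is CEN → VLY → SUM → QRY at 45 min.

45 min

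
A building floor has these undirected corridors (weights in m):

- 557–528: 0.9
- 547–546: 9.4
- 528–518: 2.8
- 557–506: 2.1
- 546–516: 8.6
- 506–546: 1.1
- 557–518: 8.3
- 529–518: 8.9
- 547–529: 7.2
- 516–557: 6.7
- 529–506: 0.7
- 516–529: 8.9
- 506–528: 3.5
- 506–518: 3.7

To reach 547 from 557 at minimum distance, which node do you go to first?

506

Enumerating some paths:
557 - 528 - 506 - 529 - 547: 0.9+3.5+0.7+7.2 = 12.3
557 - 506 - 529 - 547: 2.1+0.7+7.2 = 10
The minimum is 10 m via 557 - 506 - 529 - 547.
So from 557 the first move is to 506.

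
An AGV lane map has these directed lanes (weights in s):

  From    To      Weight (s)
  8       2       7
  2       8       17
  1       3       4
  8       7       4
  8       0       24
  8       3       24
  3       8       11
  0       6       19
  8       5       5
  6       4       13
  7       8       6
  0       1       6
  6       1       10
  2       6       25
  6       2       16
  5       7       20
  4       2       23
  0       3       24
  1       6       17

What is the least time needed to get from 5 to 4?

Candidate routes:
5 - 7 - 8 - 2 - 6 - 4: 20+6+7+25+13 = 71
5 - 7 - 8 - 0 - 6 - 4: 20+6+24+19+13 = 82
5 - 7 - 8 - 0 - 1 - 6 - 4: 20+6+24+6+17+13 = 86
Cheapest is 5 - 7 - 8 - 2 - 6 - 4 at 71 s.

71 s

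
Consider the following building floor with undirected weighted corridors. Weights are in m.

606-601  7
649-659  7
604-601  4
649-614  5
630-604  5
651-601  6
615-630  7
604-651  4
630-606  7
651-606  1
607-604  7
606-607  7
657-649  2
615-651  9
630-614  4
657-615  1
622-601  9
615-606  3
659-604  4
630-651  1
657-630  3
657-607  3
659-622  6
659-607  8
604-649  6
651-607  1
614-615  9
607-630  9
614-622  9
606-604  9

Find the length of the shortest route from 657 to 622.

15 m

Shortest distances from 657:
657: 0
615: 1  (via 657)
649: 2  (via 657)
630: 3  (via 657)
607: 3  (via 657)
606: 4  (via 615)
651: 4  (via 630)
614: 7  (via 649)
604: 8  (via 649)
659: 9  (via 649)
601: 10  (via 651)
622: 15  (via 659)
Shortest route: 657–649–659–622 = 15 m.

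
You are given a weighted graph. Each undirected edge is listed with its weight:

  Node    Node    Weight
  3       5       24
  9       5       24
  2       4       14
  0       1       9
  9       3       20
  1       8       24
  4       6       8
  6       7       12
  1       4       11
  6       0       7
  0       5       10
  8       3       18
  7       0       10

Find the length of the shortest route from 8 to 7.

Settle nodes by increasing distance from 8:
8: 0
3: 18  (via 8)
1: 24  (via 8)
0: 33  (via 1)
4: 35  (via 1)
9: 38  (via 3)
6: 40  (via 0)
5: 42  (via 3)
7: 43  (via 0)
Shortest route: 8 → 1 → 0 → 7 = 43.

43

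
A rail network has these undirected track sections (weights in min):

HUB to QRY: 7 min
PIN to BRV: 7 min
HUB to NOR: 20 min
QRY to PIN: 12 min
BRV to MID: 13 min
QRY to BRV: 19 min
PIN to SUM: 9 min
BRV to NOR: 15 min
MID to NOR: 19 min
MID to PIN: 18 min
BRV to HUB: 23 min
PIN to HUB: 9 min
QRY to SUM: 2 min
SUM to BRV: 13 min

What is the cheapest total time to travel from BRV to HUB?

Settle nodes by increasing distance from BRV:
BRV: 0
PIN: 7  (via BRV)
SUM: 13  (via BRV)
MID: 13  (via BRV)
NOR: 15  (via BRV)
QRY: 15  (via SUM)
HUB: 16  (via PIN)
Shortest route: BRV–PIN–HUB = 16 min.

16 min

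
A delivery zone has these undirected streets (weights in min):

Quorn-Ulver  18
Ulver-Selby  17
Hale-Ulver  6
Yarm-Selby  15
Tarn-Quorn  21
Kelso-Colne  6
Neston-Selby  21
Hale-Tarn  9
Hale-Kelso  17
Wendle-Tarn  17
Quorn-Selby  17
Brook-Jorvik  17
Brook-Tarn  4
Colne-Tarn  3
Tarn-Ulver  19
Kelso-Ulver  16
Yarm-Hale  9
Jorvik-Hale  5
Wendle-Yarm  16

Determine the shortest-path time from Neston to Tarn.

53 min

Running Dijkstra from Neston:
Neston: 0
Selby: 21  (via Neston)
Yarm: 36  (via Selby)
Quorn: 38  (via Selby)
Ulver: 38  (via Selby)
Hale: 44  (via Ulver)
Jorvik: 49  (via Hale)
Wendle: 52  (via Yarm)
Tarn: 53  (via Hale)
Shortest route: Neston–Selby–Ulver–Hale–Tarn = 53 min.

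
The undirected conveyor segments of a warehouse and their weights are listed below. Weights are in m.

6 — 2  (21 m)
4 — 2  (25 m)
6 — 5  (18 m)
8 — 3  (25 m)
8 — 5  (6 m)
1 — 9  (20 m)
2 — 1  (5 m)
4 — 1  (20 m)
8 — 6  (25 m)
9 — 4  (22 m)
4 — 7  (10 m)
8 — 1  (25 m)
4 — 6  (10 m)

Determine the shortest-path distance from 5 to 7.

Candidate routes:
5–8–6–4–7: 6+25+10+10 = 51
5–8–1–4–7: 6+25+20+10 = 61
5–6–4–7: 18+10+10 = 38
Cheapest is 5–6–4–7 at 38 m.

38 m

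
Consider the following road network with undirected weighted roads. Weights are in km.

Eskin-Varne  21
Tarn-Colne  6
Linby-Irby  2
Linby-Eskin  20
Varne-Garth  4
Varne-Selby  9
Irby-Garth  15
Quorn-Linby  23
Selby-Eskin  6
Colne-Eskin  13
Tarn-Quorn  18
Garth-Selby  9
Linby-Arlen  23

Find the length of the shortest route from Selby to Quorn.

43 km

Compare a few routes:
Selby → Eskin → Colne → Tarn → Quorn: 6+13+6+18 = 43
Selby → Eskin → Linby → Quorn: 6+20+23 = 49
Cheapest is Selby → Eskin → Colne → Tarn → Quorn at 43 km.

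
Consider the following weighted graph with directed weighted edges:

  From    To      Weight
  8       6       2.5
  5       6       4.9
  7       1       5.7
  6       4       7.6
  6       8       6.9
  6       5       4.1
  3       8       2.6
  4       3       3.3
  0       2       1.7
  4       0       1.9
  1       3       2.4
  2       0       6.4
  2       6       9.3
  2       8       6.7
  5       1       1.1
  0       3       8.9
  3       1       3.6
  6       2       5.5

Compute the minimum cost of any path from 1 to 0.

17

Settle nodes by increasing distance from 1:
1: 0
3: 2.4  (via 1)
8: 5  (via 3)
6: 7.5  (via 8)
5: 11.6  (via 6)
2: 13  (via 6)
4: 15.1  (via 6)
0: 17  (via 4)
Shortest route: 1 → 3 → 8 → 6 → 4 → 0 = 17.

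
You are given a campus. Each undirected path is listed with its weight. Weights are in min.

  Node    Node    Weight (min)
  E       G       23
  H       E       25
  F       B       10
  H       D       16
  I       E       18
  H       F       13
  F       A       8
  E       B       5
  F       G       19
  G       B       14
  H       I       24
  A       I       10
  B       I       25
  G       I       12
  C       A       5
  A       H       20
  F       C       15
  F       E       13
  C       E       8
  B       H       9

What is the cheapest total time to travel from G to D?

39 min

Running Dijkstra from G:
G: 0
I: 12  (via G)
B: 14  (via G)
E: 19  (via B)
F: 19  (via G)
A: 22  (via I)
H: 23  (via B)
C: 27  (via E)
D: 39  (via H)
Shortest route: G–B–H–D = 39 min.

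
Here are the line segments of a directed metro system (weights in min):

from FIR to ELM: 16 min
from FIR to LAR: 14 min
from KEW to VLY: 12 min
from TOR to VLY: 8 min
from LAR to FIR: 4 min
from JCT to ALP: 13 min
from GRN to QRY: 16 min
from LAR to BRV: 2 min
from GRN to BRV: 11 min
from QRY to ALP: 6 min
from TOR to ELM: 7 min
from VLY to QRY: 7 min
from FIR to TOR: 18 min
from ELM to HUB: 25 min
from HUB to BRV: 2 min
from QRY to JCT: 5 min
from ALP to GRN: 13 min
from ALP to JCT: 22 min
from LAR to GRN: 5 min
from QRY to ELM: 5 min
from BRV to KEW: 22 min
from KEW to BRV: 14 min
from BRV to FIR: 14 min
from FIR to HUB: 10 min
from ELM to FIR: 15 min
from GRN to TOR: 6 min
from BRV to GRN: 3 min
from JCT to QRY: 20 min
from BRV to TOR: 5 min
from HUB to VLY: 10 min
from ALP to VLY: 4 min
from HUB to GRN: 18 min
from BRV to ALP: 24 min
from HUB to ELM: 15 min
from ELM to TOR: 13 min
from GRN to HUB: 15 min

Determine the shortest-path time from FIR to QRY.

27 min

Enumerating some paths:
FIR → HUB → BRV → GRN → QRY: 10+2+3+16 = 31
FIR → TOR → VLY → QRY: 18+8+7 = 33
FIR → HUB → VLY → QRY: 10+10+7 = 27
FIR → HUB → BRV → TOR → VLY → QRY: 10+2+5+8+7 = 32
Cheapest is FIR → HUB → VLY → QRY at 27 min.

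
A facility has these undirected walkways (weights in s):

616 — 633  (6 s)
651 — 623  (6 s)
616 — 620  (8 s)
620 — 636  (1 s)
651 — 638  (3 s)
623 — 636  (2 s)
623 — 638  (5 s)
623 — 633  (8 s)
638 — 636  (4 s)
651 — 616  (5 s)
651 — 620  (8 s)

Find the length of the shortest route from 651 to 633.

11 s

Settle nodes by increasing distance from 651:
651: 0
638: 3  (via 651)
616: 5  (via 651)
623: 6  (via 651)
636: 7  (via 638)
620: 8  (via 651)
633: 11  (via 616)
Shortest route: 651 → 616 → 633 = 11 s.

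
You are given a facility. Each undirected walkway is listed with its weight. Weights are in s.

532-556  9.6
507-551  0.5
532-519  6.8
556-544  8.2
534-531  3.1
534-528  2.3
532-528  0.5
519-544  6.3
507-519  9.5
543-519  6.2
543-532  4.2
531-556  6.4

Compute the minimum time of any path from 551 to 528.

Shortest distances from 551:
551: 0
507: 0.5  (via 551)
519: 10  (via 507)
543: 16.2  (via 519)
544: 16.3  (via 519)
532: 16.8  (via 519)
528: 17.3  (via 532)
Shortest route: 551 → 507 → 519 → 532 → 528 = 17.3 s.

17.3 s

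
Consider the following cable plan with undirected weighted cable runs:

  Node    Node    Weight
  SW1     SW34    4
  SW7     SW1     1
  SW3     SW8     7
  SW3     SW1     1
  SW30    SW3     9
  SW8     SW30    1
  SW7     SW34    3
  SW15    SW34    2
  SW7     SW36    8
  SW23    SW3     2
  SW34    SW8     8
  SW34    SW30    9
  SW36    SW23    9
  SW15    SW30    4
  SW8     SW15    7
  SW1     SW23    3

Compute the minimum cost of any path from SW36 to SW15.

Running Dijkstra from SW36:
SW36: 0
SW7: 8  (via SW36)
SW23: 9  (via SW36)
SW1: 9  (via SW7)
SW3: 10  (via SW1)
SW34: 11  (via SW7)
SW15: 13  (via SW34)
Shortest route: SW36–SW7–SW34–SW15 = 13.

13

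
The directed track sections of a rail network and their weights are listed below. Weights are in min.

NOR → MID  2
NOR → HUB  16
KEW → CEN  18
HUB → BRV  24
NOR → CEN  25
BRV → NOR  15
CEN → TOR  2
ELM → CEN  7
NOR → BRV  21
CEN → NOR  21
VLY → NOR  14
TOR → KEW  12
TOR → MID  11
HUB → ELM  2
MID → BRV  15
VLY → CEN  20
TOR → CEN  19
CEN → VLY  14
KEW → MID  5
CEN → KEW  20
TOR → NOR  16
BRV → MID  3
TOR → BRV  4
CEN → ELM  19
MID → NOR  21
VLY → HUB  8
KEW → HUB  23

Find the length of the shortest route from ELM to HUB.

29 min

Settle nodes by increasing distance from ELM:
ELM: 0
CEN: 7  (via ELM)
TOR: 9  (via CEN)
BRV: 13  (via TOR)
MID: 16  (via BRV)
KEW: 21  (via TOR)
VLY: 21  (via CEN)
NOR: 25  (via TOR)
HUB: 29  (via VLY)
Shortest route: ELM–CEN–VLY–HUB = 29 min.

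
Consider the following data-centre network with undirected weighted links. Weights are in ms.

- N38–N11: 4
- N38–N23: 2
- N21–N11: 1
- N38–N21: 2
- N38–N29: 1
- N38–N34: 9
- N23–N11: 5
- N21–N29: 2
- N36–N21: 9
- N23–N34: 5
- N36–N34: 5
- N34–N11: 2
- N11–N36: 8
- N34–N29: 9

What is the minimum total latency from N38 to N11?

3 ms

Candidate routes:
N38 - N29 - N21 - N11: 1+2+1 = 4
N38 - N21 - N11: 2+1 = 3
N38 - N11: 4 = 4
Cheapest is N38 - N21 - N11 at 3 ms.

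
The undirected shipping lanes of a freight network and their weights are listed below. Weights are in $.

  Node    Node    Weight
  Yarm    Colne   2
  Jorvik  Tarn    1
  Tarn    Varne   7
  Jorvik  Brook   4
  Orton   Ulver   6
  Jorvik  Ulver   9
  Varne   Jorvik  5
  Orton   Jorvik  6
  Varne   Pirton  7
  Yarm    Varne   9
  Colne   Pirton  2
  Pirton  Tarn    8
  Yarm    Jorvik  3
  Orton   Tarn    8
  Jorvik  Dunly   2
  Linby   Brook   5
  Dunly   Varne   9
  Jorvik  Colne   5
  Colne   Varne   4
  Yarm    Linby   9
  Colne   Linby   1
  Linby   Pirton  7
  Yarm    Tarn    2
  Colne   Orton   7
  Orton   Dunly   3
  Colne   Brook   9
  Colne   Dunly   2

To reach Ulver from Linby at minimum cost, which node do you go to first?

Candidate routes:
Linby - Colne - Dunly - Orton - Ulver: 1+2+3+6 = 12
Linby - Colne - Dunly - Jorvik - Ulver: 1+2+2+9 = 14
Linby - Colne - Orton - Ulver: 1+7+6 = 14
The minimum is $12 via Linby - Colne - Dunly - Orton - Ulver.
So from Linby the first move is to Colne.

Colne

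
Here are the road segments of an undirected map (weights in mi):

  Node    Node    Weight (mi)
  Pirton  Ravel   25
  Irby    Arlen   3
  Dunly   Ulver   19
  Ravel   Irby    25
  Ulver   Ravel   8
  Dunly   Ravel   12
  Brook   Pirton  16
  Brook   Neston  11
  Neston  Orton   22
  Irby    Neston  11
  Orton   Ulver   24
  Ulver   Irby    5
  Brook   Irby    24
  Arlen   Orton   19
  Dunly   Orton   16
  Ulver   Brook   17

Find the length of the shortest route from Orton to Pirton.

Compare a few routes:
Orton - Dunly - Ravel - Pirton: 16+12+25 = 53
Orton - Neston - Brook - Pirton: 22+11+16 = 49
Orton - Ulver - Brook - Pirton: 24+17+16 = 57
Orton - Ulver - Ravel - Pirton: 24+8+25 = 57
The minimum is 49 mi via Orton - Neston - Brook - Pirton.

49 mi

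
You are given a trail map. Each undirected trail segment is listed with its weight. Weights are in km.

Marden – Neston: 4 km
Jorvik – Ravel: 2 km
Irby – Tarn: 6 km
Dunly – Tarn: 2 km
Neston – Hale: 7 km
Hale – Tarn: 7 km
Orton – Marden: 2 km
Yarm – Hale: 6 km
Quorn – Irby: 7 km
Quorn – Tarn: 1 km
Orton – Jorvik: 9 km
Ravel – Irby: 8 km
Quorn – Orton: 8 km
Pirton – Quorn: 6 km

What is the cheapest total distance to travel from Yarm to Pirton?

Candidate routes:
Yarm–Hale–Neston–Marden–Orton–Quorn–Pirton: 6+7+4+2+8+6 = 33
Yarm–Hale–Tarn–Irby–Quorn–Pirton: 6+7+6+7+6 = 32
Yarm–Hale–Tarn–Quorn–Pirton: 6+7+1+6 = 20
The minimum is 20 km via Yarm–Hale–Tarn–Quorn–Pirton.

20 km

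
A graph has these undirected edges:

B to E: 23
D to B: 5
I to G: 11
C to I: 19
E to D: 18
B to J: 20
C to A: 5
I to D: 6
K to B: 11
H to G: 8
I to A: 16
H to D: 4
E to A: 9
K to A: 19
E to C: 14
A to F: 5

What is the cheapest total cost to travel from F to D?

27

Running Dijkstra from F:
F: 0
A: 5  (via F)
C: 10  (via A)
E: 14  (via A)
I: 21  (via A)
K: 24  (via A)
D: 27  (via I)
Shortest route: F → A → I → D = 27.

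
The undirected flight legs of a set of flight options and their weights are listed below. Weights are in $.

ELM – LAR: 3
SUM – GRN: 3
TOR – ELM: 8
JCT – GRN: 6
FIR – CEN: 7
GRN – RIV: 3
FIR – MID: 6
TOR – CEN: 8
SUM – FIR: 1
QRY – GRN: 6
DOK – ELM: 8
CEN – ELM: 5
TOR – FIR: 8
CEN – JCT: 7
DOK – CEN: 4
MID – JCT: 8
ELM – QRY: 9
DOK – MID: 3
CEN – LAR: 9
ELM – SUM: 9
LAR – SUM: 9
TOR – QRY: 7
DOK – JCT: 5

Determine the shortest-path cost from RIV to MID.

$13

Running Dijkstra from RIV:
RIV: 0
GRN: 3  (via RIV)
SUM: 6  (via GRN)
FIR: 7  (via SUM)
QRY: 9  (via GRN)
JCT: 9  (via GRN)
MID: 13  (via FIR)
Shortest route: RIV–GRN–SUM–FIR–MID = $13.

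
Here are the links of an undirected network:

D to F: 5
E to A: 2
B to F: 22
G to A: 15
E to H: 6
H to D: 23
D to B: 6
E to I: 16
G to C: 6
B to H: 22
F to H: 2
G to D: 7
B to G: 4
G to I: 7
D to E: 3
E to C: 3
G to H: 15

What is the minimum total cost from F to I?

Running Dijkstra from F:
F: 0
H: 2  (via F)
D: 5  (via F)
E: 8  (via H)
A: 10  (via E)
B: 11  (via D)
C: 11  (via E)
G: 12  (via D)
I: 19  (via G)
Shortest route: F–D–G–I = 19.

19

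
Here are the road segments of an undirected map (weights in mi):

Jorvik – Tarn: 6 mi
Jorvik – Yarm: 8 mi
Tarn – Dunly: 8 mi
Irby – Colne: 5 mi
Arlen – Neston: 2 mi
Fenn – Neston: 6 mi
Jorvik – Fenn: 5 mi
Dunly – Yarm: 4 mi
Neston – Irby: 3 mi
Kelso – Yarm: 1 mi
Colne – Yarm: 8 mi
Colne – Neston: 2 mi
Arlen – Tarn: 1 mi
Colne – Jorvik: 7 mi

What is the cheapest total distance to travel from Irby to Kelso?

Enumerating some paths:
Irby–Neston–Arlen–Tarn–Dunly–Yarm–Kelso: 3+2+1+8+4+1 = 19
Irby–Colne–Yarm–Kelso: 5+8+1 = 14
The minimum is 14 mi via Irby–Colne–Yarm–Kelso.

14 mi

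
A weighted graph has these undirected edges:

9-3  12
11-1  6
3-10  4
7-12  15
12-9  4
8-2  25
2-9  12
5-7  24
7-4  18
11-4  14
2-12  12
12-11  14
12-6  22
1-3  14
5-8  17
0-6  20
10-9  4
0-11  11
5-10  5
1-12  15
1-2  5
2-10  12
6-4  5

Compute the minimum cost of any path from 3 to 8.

26

Enumerating some paths:
3 - 10 - 2 - 8: 4+12+25 = 41
3 - 9 - 10 - 5 - 8: 12+4+5+17 = 38
3 - 10 - 5 - 8: 4+5+17 = 26
The minimum is 26 via 3 - 10 - 5 - 8.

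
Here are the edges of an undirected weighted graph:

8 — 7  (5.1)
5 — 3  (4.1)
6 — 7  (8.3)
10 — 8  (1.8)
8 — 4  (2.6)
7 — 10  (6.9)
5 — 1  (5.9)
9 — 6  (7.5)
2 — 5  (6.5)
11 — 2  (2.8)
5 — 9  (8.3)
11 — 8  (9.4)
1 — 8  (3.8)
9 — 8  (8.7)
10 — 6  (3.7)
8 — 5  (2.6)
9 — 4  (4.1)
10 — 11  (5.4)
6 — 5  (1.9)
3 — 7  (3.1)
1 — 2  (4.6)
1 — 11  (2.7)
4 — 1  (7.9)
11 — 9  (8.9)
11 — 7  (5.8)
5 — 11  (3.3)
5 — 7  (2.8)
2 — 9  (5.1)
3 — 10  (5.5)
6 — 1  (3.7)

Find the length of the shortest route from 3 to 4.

9.3

Running Dijkstra from 3:
3: 0
7: 3.1  (via 3)
5: 4.1  (via 3)
10: 5.5  (via 3)
6: 6  (via 5)
8: 6.7  (via 5)
11: 7.4  (via 5)
4: 9.3  (via 8)
Shortest route: 3–5–8–4 = 9.3.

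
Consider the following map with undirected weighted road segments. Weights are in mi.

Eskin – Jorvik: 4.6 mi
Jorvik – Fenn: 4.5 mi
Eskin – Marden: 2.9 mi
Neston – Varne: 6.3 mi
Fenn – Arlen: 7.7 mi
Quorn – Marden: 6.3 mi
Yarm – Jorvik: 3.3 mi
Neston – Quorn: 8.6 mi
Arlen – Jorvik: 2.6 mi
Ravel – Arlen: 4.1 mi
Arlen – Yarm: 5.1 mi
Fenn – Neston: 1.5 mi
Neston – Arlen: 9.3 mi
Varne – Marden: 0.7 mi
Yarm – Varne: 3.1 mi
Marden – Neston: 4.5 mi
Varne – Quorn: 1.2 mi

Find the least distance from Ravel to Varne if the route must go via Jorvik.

Shortest Ravel→Jorvik: Ravel–Arlen–Jorvik = 6.7
Best Jorvik to Varne: Jorvik–Yarm–Varne costing 6.4
Total via Jorvik: 6.7 + 6.4 = 13.1 mi.

13.1 mi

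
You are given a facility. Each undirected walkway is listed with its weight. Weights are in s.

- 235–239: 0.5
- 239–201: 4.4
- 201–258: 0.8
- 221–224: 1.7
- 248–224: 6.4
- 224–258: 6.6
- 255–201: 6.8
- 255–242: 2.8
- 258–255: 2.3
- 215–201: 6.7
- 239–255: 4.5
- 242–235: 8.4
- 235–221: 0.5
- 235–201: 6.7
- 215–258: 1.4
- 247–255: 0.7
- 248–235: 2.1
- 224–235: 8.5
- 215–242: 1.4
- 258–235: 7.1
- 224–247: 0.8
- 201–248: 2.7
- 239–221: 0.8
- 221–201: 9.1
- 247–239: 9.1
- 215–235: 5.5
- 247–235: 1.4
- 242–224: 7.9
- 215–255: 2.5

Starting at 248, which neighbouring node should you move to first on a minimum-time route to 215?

201

Compare a few routes:
248 - 235 - 247 - 255 - 215: 2.1+1.4+0.7+2.5 = 6.7
248 - 235 - 215: 2.1+5.5 = 7.6
248 - 201 - 258 - 215: 2.7+0.8+1.4 = 4.9
The minimum is 4.9 s via 248 - 201 - 258 - 215.
So from 248 the first move is to 201.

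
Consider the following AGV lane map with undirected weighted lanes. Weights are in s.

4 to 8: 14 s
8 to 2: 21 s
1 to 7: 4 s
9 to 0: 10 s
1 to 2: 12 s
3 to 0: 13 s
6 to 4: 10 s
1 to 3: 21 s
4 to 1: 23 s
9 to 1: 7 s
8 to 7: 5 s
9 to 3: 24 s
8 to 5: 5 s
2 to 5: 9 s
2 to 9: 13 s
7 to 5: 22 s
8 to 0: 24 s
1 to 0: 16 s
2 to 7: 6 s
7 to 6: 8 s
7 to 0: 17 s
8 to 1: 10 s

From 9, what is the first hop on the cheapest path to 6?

Candidate routes:
9 - 1 - 7 - 6: 7+4+8 = 19
9 - 2 - 7 - 6: 13+6+8 = 27
Cheapest is 9 - 1 - 7 - 6 at 19 s.
So from 9 the first move is to 1.

1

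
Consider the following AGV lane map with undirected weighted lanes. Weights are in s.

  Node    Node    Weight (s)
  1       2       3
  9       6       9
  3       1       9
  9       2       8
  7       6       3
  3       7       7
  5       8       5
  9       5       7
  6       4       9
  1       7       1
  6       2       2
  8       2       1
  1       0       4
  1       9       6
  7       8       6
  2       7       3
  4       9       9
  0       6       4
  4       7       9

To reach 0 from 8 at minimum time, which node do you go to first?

2

Compare a few routes:
8 - 2 - 6 - 7 - 1 - 0: 1+2+3+1+4 = 11
8 - 2 - 6 - 0: 1+2+4 = 7
8 - 2 - 7 - 1 - 0: 1+3+1+4 = 9
8 - 2 - 1 - 0: 1+3+4 = 8
The minimum is 7 s via 8 - 2 - 6 - 0.
So from 8 the first move is to 2.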